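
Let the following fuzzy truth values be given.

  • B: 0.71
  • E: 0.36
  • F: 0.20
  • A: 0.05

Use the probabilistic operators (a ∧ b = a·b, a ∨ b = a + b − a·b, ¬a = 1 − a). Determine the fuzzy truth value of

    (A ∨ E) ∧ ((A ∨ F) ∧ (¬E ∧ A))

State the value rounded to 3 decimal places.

0.003

A ∨ E = a + b − a·b on (0.0500, 0.3600) = 0.3920
A ∨ F = a + b − a·b on (0.0500, 0.2000) = 0.2400
¬E = 1 − 0.3600 = 0.6400
¬E ∧ A = a·b on (0.6400, 0.0500) = 0.0320
(A ∨ F) ∧ (¬E ∧ A) = a·b on (0.2400, 0.0320) = 0.0077
(A ∨ E) ∧ ((A ∨ F) ∧ (¬E ∧ A)) = a·b on (0.3920, 0.0077) = 0.0030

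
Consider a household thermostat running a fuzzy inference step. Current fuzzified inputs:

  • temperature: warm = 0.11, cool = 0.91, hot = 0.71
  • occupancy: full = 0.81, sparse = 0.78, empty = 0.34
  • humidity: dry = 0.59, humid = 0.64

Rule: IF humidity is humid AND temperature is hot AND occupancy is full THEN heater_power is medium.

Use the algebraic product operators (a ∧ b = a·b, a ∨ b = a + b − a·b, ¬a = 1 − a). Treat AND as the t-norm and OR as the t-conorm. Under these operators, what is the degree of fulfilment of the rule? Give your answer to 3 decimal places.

0.368

firing strength: humid=0.64, hot=0.71, full=0.81; AND[a·b] → w = 0.3681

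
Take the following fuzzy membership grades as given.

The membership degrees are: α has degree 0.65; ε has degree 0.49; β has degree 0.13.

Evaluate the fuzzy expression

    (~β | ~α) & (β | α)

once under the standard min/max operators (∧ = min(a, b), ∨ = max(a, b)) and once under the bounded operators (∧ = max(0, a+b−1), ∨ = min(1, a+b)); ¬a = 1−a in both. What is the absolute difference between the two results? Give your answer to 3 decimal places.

0.130

Under standard min/max:
  ~β = 1 − 0.13 = 0.87
  ~α = 1 − 0.65 = 0.35
  ~β | ~α = max(a, b) on (0.87, 0.35) = 0.87
  β | α = max(a, b) on (0.13, 0.65) = 0.65
  (~β | ~α) & (β | α) = min(a, b) on (0.87, 0.65) = 0.65
  → value = 0.6500
Under bounded:
  ~β = 1 − 0.13 = 0.87
  ~α = 1 − 0.65 = 0.35
  ~β | ~α = min(1, a+b) on (0.87, 0.35) = 1.00
  β | α = min(1, a+b) on (0.13, 0.65) = 0.78
  (~β | ~α) & (β | α) = max(0, a+b−1) on (1.00, 0.78) = 0.78
  → value = 0.7800
|0.6500 − 0.7800| = 0.130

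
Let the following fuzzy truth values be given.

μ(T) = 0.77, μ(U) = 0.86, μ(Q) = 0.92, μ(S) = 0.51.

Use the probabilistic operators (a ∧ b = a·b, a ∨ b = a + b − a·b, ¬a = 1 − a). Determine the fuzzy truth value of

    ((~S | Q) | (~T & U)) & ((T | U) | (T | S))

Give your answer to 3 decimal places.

0.964

~S = 1 − 0.5100 = 0.4900
~S | Q = a + b − a·b on (0.4900, 0.9200) = 0.9592
~T = 1 − 0.7700 = 0.2300
~T & U = a·b on (0.2300, 0.8600) = 0.1978
(~S | Q) | (~T & U) = a + b − a·b on (0.9592, 0.1978) = 0.9673
T | U = a + b − a·b on (0.7700, 0.8600) = 0.9678
T | S = a + b − a·b on (0.7700, 0.5100) = 0.8873
(T | U) | (T | S) = a + b − a·b on (0.9678, 0.8873) = 0.9964
((~S | Q) | (~T & U)) & ((T | U) | (T | S)) = a·b on (0.9673, 0.9964) = 0.9638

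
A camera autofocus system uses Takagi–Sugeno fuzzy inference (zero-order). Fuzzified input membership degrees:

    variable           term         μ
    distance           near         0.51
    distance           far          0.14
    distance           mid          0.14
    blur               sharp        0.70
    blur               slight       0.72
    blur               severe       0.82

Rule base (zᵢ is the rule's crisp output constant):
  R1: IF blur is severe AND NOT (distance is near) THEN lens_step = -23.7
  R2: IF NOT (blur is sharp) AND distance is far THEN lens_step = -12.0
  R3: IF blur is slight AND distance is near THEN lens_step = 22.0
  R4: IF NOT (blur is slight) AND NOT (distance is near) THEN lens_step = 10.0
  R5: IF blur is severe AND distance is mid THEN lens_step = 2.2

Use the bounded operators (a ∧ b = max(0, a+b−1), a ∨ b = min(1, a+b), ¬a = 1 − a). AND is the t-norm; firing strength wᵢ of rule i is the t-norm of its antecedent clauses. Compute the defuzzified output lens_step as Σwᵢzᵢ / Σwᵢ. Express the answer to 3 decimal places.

-4.235

R1 (z=-23.7): severe=0.82, ¬near=1−0.51=0.49; AND[max(0, a+b−1)] → w = 0.31
R2 (z=-12.0): ¬sharp=1−0.70=0.30, far=0.14; AND[max(0, a+b−1)] → w = 0.00
R3 (z=22.0): slight=0.72, near=0.51; AND[max(0, a+b−1)] → w = 0.23
R4 (z=10.0): ¬slight=1−0.72=0.28, ¬near=1−0.51=0.49; AND[max(0, a+b−1)] → w = 0.00
R5 (z=2.2): severe=0.82, mid=0.14; AND[max(0, a+b−1)] → w = 0.00
Weighted average = (0.31·-23.7 + 0.00·-12.0 + 0.23·22.0 + 0.00·10.0 + 0.00·2.2) / (0.31 + 0.00 + 0.23 + 0.00 + 0.00)
  = -2.2870 / 0.5400 = -4.235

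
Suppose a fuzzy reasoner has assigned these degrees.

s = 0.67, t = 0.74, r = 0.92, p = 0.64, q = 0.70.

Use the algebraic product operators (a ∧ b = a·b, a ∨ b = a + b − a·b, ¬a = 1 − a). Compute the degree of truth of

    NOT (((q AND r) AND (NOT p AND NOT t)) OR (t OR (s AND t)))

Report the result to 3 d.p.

q AND r = a·b on (0.7000, 0.9200) = 0.6440
NOT p = 1 − 0.6400 = 0.3600
NOT t = 1 − 0.7400 = 0.2600
NOT p AND NOT t = a·b on (0.3600, 0.2600) = 0.0936
(q AND r) AND (NOT p AND NOT t) = a·b on (0.6440, 0.0936) = 0.0603
s AND t = a·b on (0.6700, 0.7400) = 0.4958
t OR (s AND t) = a + b − a·b on (0.7400, 0.4958) = 0.8689
((q AND r) AND (NOT p AND NOT t)) OR (t OR (s AND t)) = a + b − a·b on (0.0603, 0.8689) = 0.8768
NOT (((q AND r) AND (NOT p AND NOT t)) OR (t OR (s AND t))) = 1 − 0.8768 = 0.1232

0.123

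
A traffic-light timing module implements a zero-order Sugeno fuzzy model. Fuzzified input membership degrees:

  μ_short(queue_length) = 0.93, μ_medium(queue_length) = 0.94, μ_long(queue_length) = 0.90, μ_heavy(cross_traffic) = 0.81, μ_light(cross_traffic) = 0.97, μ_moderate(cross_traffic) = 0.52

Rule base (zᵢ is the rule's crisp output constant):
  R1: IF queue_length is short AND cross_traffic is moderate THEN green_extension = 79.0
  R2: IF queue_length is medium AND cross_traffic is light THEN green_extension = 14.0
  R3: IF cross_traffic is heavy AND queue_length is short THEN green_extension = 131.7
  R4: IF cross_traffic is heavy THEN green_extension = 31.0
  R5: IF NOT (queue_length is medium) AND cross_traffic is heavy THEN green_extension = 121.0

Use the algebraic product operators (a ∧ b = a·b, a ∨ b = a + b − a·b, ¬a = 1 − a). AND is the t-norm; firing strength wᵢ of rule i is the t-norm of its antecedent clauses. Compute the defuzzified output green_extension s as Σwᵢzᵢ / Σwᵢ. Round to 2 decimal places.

60.24

R1 (z=79.0): short=0.93, moderate=0.52; AND[a·b] → w = 0.4836
R2 (z=14.0): medium=0.94, light=0.97; AND[a·b] → w = 0.9118
R3 (z=131.7): heavy=0.81, short=0.93; AND[a·b] → w = 0.7533
R4 (z=31.0): heavy=0.81 → w = 0.8100
R5 (z=121.0): ¬medium=1−0.94=0.06, heavy=0.81; AND[a·b] → w = 0.0486
Weighted average = (0.4836·79.0 + 0.9118·14.0 + 0.7533·131.7 + 0.8100·31.0 + 0.0486·121.0) / (0.4836 + 0.9118 + 0.7533 + 0.8100 + 0.0486)
  = 181.1698 / 3.0073 = 60.24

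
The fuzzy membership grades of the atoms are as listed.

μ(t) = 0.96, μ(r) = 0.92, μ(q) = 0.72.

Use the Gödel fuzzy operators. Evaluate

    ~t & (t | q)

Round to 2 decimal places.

~t = 1 − 0.96 = 0.04
t | q = max(a, b) on (0.96, 0.72) = 0.96
~t & (t | q) = min(a, b) on (0.04, 0.96) = 0.04

0.04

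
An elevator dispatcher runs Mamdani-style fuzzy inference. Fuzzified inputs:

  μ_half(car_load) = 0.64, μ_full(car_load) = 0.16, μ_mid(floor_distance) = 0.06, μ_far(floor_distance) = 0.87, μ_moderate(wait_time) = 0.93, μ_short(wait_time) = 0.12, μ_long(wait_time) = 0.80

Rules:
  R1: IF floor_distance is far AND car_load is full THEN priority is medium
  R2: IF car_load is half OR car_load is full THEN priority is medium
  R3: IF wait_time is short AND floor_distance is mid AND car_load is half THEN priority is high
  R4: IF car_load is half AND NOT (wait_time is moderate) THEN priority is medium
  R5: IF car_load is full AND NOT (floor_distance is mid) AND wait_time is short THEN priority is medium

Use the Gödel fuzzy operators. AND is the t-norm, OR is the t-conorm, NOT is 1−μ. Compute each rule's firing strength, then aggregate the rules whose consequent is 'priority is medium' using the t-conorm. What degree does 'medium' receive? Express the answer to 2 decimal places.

0.64

R1: far=0.87, full=0.16; AND[min(a, b)] → w = 0.16
R2: half=0.64, full=0.16; OR[max(a, b)] → w = 0.64
R3: short=0.12, mid=0.06, half=0.64; AND[min(a, b)] → w = 0.06
R4: half=0.64, ¬moderate=1−0.93=0.07; AND[min(a, b)] → w = 0.07
R5: full=0.16, ¬mid=1−0.06=0.94, short=0.12; AND[min(a, b)] → w = 0.12
Rules with consequent 'medium': {R1, R2, R4, R5} → strengths 0.16, 0.64, 0.07, 0.12
Aggregate via t-conorm [max(a, b)]: 0.64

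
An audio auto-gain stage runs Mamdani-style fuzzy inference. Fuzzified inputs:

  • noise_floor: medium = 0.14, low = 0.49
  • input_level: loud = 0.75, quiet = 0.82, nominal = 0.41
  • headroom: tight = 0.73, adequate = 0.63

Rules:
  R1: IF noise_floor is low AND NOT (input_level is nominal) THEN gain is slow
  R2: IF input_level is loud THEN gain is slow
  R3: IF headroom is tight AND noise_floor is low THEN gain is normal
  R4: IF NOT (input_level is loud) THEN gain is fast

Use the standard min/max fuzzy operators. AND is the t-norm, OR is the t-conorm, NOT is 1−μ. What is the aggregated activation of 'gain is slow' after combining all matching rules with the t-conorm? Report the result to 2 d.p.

R1: low=0.49, ¬nominal=1−0.41=0.59; AND[min(a, b)] → w = 0.49
R2: loud=0.75 → w = 0.75
R3: tight=0.73, low=0.49; AND[min(a, b)] → w = 0.49
R4: ¬loud=1−0.75=0.25 → w = 0.25
Rules with consequent 'slow': {R1, R2} → strengths 0.49, 0.75
Aggregate via t-conorm [max(a, b)]: 0.75

0.75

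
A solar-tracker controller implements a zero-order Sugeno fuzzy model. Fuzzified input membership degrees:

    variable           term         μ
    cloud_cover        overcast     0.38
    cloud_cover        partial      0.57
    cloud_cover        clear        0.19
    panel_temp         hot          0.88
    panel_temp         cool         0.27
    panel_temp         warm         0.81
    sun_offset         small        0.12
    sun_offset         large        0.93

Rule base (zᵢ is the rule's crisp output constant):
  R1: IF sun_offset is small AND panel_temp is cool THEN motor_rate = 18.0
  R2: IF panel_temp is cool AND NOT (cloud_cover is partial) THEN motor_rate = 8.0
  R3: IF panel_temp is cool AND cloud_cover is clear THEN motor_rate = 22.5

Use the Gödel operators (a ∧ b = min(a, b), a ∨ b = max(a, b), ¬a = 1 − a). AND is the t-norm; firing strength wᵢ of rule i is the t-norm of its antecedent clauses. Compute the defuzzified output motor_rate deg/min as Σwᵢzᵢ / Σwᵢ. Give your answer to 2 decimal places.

14.82

R1 (z=18.0): small=0.12, cool=0.27; AND[min(a, b)] → w = 0.12
R2 (z=8.0): cool=0.27, ¬partial=1−0.57=0.43; AND[min(a, b)] → w = 0.27
R3 (z=22.5): cool=0.27, clear=0.19; AND[min(a, b)] → w = 0.19
Weighted average = (0.12·18.0 + 0.27·8.0 + 0.19·22.5) / (0.12 + 0.27 + 0.19)
  = 8.5950 / 0.5800 = 14.82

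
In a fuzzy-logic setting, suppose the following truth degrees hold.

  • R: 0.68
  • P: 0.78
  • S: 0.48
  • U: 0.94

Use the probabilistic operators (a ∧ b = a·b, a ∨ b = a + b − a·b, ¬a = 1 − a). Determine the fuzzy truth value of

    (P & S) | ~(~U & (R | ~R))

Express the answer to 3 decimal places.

0.971

P & S = a·b on (0.7800, 0.4800) = 0.3744
~U = 1 − 0.9400 = 0.0600
~R = 1 − 0.6800 = 0.3200
R | ~R = a + b − a·b on (0.6800, 0.3200) = 0.7824
~U & (R | ~R) = a·b on (0.0600, 0.7824) = 0.0469
~(~U & (R | ~R)) = 1 − 0.0469 = 0.9531
(P & S) | ~(~U & (R | ~R)) = a + b − a·b on (0.3744, 0.9531) = 0.9706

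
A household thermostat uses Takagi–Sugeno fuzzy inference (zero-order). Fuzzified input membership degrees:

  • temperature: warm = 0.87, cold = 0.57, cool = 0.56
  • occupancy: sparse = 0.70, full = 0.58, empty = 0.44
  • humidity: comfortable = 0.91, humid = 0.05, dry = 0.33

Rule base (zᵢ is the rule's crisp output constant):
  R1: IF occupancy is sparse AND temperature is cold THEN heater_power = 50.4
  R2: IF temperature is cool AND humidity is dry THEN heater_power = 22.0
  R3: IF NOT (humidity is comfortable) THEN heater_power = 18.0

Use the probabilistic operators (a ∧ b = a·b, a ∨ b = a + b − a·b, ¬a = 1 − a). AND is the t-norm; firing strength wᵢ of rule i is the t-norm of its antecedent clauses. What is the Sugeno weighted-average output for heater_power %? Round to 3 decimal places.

R1 (z=50.4): sparse=0.70, cold=0.57; AND[a·b] → w = 0.3990
R2 (z=22.0): cool=0.56, dry=0.33; AND[a·b] → w = 0.1848
R3 (z=18.0): ¬comfortable=1−0.91=0.09 → w = 0.0900
Weighted average = (0.3990·50.4 + 0.1848·22.0 + 0.0900·18.0) / (0.3990 + 0.1848 + 0.0900)
  = 25.7952 / 0.6738 = 38.283

38.283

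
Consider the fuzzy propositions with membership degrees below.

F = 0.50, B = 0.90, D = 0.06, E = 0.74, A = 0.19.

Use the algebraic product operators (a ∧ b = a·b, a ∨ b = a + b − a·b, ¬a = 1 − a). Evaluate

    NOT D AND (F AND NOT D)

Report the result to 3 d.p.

NOT D = 1 − 0.0600 = 0.9400
NOT D = 1 − 0.0600 = 0.9400
F AND NOT D = a·b on (0.5000, 0.9400) = 0.4700
NOT D AND (F AND NOT D) = a·b on (0.9400, 0.4700) = 0.4418

0.442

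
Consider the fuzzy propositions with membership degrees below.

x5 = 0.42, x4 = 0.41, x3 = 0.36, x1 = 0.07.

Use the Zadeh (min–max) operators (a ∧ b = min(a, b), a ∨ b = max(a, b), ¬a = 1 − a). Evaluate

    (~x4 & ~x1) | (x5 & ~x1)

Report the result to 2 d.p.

~x4 = 1 − 0.41 = 0.59
~x1 = 1 − 0.07 = 0.93
~x4 & ~x1 = min(a, b) on (0.59, 0.93) = 0.59
~x1 = 1 − 0.07 = 0.93
x5 & ~x1 = min(a, b) on (0.42, 0.93) = 0.42
(~x4 & ~x1) | (x5 & ~x1) = max(a, b) on (0.59, 0.42) = 0.59

0.59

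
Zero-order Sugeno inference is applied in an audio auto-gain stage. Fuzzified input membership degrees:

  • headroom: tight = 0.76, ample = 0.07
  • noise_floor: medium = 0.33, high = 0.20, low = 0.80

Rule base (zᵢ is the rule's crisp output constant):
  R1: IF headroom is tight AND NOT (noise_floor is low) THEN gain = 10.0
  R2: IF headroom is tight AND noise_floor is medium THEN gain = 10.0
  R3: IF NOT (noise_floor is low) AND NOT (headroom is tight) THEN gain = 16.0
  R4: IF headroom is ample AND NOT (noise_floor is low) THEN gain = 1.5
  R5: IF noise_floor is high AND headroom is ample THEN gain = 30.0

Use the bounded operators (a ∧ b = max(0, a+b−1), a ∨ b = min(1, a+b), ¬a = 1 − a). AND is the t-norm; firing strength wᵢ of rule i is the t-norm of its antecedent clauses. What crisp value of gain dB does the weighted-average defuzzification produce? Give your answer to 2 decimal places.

10.00

R1 (z=10.0): tight=0.76, ¬low=1−0.80=0.20; AND[max(0, a+b−1)] → w = 0.00
R2 (z=10.0): tight=0.76, medium=0.33; AND[max(0, a+b−1)] → w = 0.09
R3 (z=16.0): ¬low=1−0.80=0.20, ¬tight=1−0.76=0.24; AND[max(0, a+b−1)] → w = 0.00
R4 (z=1.5): ample=0.07, ¬low=1−0.80=0.20; AND[max(0, a+b−1)] → w = 0.00
R5 (z=30.0): high=0.20, ample=0.07; AND[max(0, a+b−1)] → w = 0.00
Weighted average = (0.00·10.0 + 0.09·10.0 + 0.00·16.0 + 0.00·1.5 + 0.00·30.0) / (0.00 + 0.09 + 0.00 + 0.00 + 0.00)
  = 0.9000 / 0.0900 = 10.00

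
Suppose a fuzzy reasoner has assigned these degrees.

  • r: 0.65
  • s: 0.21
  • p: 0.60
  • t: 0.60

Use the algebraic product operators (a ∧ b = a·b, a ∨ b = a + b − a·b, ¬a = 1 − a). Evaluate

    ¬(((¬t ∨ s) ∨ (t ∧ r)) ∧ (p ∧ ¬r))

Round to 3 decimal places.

0.851

¬t = 1 − 0.6000 = 0.4000
¬t ∨ s = a + b − a·b on (0.4000, 0.2100) = 0.5260
t ∧ r = a·b on (0.6000, 0.6500) = 0.3900
(¬t ∨ s) ∨ (t ∧ r) = a + b − a·b on (0.5260, 0.3900) = 0.7109
¬r = 1 − 0.6500 = 0.3500
p ∧ ¬r = a·b on (0.6000, 0.3500) = 0.2100
((¬t ∨ s) ∨ (t ∧ r)) ∧ (p ∧ ¬r) = a·b on (0.7109, 0.2100) = 0.1493
¬(((¬t ∨ s) ∨ (t ∧ r)) ∧ (p ∧ ¬r)) = 1 − 0.1493 = 0.8507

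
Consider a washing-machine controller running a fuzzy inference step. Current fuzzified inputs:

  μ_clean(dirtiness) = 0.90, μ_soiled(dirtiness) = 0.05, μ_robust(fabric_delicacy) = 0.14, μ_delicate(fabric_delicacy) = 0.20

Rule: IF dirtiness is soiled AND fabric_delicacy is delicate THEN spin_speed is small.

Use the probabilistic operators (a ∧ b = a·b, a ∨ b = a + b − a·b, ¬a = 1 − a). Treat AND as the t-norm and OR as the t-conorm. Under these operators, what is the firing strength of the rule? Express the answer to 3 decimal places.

firing strength: soiled=0.05, delicate=0.20; AND[a·b] → w = 0.0100

0.010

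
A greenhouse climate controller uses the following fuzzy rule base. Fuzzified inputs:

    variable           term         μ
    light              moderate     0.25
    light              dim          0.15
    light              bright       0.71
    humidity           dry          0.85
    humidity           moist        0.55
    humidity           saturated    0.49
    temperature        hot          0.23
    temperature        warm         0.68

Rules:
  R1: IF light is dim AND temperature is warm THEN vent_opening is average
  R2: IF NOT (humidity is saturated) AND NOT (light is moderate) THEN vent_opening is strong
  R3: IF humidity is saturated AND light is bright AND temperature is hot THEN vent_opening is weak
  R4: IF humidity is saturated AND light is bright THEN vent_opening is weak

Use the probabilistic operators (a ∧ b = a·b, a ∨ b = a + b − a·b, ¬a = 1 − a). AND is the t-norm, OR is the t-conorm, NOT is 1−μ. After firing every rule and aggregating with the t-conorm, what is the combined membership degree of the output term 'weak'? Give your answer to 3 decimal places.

R1: dim=0.15, warm=0.68; AND[a·b] → w = 0.1020
R2: ¬saturated=1−0.49=0.51, ¬moderate=1−0.25=0.75; AND[a·b] → w = 0.3825
R3: saturated=0.49, bright=0.71, hot=0.23; AND[a·b] → w = 0.0800
R4: saturated=0.49, bright=0.71; AND[a·b] → w = 0.3479
Rules with consequent 'weak': {R3, R4} → strengths 0.0800, 0.3479
Aggregate via t-conorm [a + b − a·b]: 0.4001

0.400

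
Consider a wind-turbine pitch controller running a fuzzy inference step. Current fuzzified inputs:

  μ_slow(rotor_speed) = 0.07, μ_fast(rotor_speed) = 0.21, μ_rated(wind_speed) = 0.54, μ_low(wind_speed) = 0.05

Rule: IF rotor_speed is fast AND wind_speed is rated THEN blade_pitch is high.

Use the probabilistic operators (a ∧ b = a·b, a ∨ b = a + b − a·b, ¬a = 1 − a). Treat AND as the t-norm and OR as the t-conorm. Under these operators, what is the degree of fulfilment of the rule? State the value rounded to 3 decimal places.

0.113

firing strength: fast=0.21, rated=0.54; AND[a·b] → w = 0.1134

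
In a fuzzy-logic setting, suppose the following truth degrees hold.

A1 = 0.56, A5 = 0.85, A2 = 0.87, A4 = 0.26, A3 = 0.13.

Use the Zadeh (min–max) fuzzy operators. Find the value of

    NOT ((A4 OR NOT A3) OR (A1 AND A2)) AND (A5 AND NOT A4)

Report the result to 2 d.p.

0.13

NOT A3 = 1 − 0.13 = 0.87
A4 OR NOT A3 = max(a, b) on (0.26, 0.87) = 0.87
A1 AND A2 = min(a, b) on (0.56, 0.87) = 0.56
(A4 OR NOT A3) OR (A1 AND A2) = max(a, b) on (0.87, 0.56) = 0.87
NOT ((A4 OR NOT A3) OR (A1 AND A2)) = 1 − 0.87 = 0.13
NOT A4 = 1 − 0.26 = 0.74
A5 AND NOT A4 = min(a, b) on (0.85, 0.74) = 0.74
NOT ((A4 OR NOT A3) OR (A1 AND A2)) AND (A5 AND NOT A4) = min(a, b) on (0.13, 0.74) = 0.13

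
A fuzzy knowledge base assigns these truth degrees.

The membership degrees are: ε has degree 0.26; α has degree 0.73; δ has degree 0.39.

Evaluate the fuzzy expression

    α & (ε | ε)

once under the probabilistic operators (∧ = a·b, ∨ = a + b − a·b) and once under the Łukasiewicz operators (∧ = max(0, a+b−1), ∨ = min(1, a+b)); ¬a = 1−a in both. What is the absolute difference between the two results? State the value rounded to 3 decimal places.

0.080

Under probabilistic:
  ε | ε = a + b − a·b on (0.2600, 0.2600) = 0.4524
  α & (ε | ε) = a·b on (0.7300, 0.4524) = 0.3303
  → value = 0.3303
Under Łukasiewicz:
  ε | ε = min(1, a+b) on (0.26, 0.26) = 0.52
  α & (ε | ε) = max(0, a+b−1) on (0.73, 0.52) = 0.25
  → value = 0.2500
|0.3303 − 0.2500| = 0.080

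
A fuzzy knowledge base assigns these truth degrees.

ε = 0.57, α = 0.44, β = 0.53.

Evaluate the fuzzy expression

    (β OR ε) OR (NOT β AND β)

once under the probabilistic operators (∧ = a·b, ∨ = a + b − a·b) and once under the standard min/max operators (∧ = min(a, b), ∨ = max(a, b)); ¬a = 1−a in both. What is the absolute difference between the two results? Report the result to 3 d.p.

0.278

Under probabilistic:
  β OR ε = a + b − a·b on (0.5300, 0.5700) = 0.7979
  NOT β = 1 − 0.5300 = 0.4700
  NOT β AND β = a·b on (0.4700, 0.5300) = 0.2491
  (β OR ε) OR (NOT β AND β) = a + b − a·b on (0.7979, 0.2491) = 0.8482
  → value = 0.8482
Under standard min/max:
  β OR ε = max(a, b) on (0.53, 0.57) = 0.57
  NOT β = 1 − 0.53 = 0.47
  NOT β AND β = min(a, b) on (0.47, 0.53) = 0.47
  (β OR ε) OR (NOT β AND β) = max(a, b) on (0.57, 0.47) = 0.57
  → value = 0.5700
|0.8482 − 0.5700| = 0.278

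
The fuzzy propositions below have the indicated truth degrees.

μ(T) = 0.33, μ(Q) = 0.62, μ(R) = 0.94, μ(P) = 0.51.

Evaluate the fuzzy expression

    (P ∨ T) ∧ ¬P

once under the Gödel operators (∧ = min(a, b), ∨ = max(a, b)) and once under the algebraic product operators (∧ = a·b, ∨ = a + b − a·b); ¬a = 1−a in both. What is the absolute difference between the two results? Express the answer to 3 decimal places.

Under Gödel:
  P ∨ T = max(a, b) on (0.51, 0.33) = 0.51
  ¬P = 1 − 0.51 = 0.49
  (P ∨ T) ∧ ¬P = min(a, b) on (0.51, 0.49) = 0.49
  → value = 0.4900
Under algebraic product:
  P ∨ T = a + b − a·b on (0.5100, 0.3300) = 0.6717
  ¬P = 1 − 0.5100 = 0.4900
  (P ∨ T) ∧ ¬P = a·b on (0.6717, 0.4900) = 0.3291
  → value = 0.3291
|0.4900 − 0.3291| = 0.161

0.161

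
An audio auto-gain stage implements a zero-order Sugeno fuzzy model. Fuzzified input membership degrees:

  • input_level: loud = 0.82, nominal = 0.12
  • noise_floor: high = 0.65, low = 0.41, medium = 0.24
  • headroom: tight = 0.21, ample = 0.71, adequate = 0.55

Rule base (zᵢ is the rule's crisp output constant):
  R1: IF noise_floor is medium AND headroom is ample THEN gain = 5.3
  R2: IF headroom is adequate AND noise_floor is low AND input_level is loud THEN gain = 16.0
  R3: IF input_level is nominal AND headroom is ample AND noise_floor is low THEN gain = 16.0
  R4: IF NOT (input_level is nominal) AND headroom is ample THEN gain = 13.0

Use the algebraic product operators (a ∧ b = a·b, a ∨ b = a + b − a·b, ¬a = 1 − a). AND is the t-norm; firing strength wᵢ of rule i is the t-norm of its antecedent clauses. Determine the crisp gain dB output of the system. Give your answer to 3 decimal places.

R1 (z=5.3): medium=0.24, ample=0.71; AND[a·b] → w = 0.1704
R2 (z=16.0): adequate=0.55, low=0.41, loud=0.82; AND[a·b] → w = 0.1849
R3 (z=16.0): nominal=0.12, ample=0.71, low=0.41; AND[a·b] → w = 0.0349
R4 (z=13.0): ¬nominal=1−0.12=0.88, ample=0.71; AND[a·b] → w = 0.6248
Weighted average = (0.1704·5.3 + 0.1849·16.0 + 0.0349·16.0 + 0.6248·13.0) / (0.1704 + 0.1849 + 0.0349 + 0.6248)
  = 12.5430 / 1.0150 = 12.357

12.357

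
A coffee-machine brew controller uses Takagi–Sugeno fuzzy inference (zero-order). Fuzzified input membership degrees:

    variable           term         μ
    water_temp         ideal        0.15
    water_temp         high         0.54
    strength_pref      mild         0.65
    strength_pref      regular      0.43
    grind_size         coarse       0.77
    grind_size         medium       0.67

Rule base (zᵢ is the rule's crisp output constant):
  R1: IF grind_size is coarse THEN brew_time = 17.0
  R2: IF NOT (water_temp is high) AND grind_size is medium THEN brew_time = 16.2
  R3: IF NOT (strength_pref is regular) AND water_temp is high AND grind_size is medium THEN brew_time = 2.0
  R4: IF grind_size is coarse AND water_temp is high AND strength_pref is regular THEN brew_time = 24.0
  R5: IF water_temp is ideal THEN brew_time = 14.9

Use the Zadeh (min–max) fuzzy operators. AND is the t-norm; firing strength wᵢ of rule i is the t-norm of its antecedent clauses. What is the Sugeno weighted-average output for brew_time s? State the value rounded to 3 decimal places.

R1 (z=17.0): coarse=0.77 → w = 0.77
R2 (z=16.2): ¬high=1−0.54=0.46, medium=0.67; AND[min(a, b)] → w = 0.46
R3 (z=2.0): ¬regular=1−0.43=0.57, high=0.54, medium=0.67; AND[min(a, b)] → w = 0.54
R4 (z=24.0): coarse=0.77, high=0.54, regular=0.43; AND[min(a, b)] → w = 0.43
R5 (z=14.9): ideal=0.15 → w = 0.15
Weighted average = (0.77·17.0 + 0.46·16.2 + 0.54·2.0 + 0.43·24.0 + 0.15·14.9) / (0.77 + 0.46 + 0.54 + 0.43 + 0.15)
  = 34.1770 / 2.3500 = 14.543

14.543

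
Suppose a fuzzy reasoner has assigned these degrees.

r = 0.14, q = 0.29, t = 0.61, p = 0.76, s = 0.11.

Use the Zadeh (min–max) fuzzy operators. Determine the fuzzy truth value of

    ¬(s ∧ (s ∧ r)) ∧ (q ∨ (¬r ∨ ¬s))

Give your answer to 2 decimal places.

0.89

s ∧ r = min(a, b) on (0.11, 0.14) = 0.11
s ∧ (s ∧ r) = min(a, b) on (0.11, 0.11) = 0.11
¬(s ∧ (s ∧ r)) = 1 − 0.11 = 0.89
¬r = 1 − 0.14 = 0.86
¬s = 1 − 0.11 = 0.89
¬r ∨ ¬s = max(a, b) on (0.86, 0.89) = 0.89
q ∨ (¬r ∨ ¬s) = max(a, b) on (0.29, 0.89) = 0.89
¬(s ∧ (s ∧ r)) ∧ (q ∨ (¬r ∨ ¬s)) = min(a, b) on (0.89, 0.89) = 0.89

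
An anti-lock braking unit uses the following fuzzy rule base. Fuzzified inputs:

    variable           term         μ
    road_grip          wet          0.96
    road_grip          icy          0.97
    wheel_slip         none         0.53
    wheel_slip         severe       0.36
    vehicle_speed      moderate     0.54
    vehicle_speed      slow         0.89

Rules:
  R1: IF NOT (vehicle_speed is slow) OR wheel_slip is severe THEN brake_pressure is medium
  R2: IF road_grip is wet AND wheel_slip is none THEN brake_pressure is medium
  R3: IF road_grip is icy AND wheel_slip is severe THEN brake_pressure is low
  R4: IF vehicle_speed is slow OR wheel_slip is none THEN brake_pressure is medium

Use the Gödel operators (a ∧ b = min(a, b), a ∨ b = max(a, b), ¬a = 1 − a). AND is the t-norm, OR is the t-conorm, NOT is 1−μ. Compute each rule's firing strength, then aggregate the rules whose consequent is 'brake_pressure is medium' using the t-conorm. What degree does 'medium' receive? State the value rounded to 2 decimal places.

0.89

R1: ¬slow=1−0.89=0.11, severe=0.36; OR[max(a, b)] → w = 0.36
R2: wet=0.96, none=0.53; AND[min(a, b)] → w = 0.53
R3: icy=0.97, severe=0.36; AND[min(a, b)] → w = 0.36
R4: slow=0.89, none=0.53; OR[max(a, b)] → w = 0.89
Rules with consequent 'medium': {R1, R2, R4} → strengths 0.36, 0.53, 0.89
Aggregate via t-conorm [max(a, b)]: 0.89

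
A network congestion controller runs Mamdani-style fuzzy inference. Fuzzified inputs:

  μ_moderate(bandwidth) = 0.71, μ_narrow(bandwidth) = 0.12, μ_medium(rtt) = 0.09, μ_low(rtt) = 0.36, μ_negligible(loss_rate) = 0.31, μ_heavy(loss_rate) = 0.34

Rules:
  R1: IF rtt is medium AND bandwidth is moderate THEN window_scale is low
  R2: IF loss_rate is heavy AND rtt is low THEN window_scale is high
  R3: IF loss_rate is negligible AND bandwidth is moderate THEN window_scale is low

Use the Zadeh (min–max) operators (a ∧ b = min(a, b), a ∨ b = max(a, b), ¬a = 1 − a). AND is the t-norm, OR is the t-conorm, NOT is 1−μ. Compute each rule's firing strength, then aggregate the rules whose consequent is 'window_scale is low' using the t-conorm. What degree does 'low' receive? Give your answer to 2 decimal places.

R1: medium=0.09, moderate=0.71; AND[min(a, b)] → w = 0.09
R2: heavy=0.34, low=0.36; AND[min(a, b)] → w = 0.34
R3: negligible=0.31, moderate=0.71; AND[min(a, b)] → w = 0.31
Rules with consequent 'low': {R1, R3} → strengths 0.09, 0.31
Aggregate via t-conorm [max(a, b)]: 0.31

0.31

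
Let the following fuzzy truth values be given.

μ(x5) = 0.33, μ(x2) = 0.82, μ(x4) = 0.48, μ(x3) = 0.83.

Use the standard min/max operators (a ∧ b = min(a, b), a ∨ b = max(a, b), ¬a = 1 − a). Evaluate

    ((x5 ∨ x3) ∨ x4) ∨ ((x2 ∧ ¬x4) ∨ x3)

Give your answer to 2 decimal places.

0.83

x5 ∨ x3 = max(a, b) on (0.33, 0.83) = 0.83
(x5 ∨ x3) ∨ x4 = max(a, b) on (0.83, 0.48) = 0.83
¬x4 = 1 − 0.48 = 0.52
x2 ∧ ¬x4 = min(a, b) on (0.82, 0.52) = 0.52
(x2 ∧ ¬x4) ∨ x3 = max(a, b) on (0.52, 0.83) = 0.83
((x5 ∨ x3) ∨ x4) ∨ ((x2 ∧ ¬x4) ∨ x3) = max(a, b) on (0.83, 0.83) = 0.83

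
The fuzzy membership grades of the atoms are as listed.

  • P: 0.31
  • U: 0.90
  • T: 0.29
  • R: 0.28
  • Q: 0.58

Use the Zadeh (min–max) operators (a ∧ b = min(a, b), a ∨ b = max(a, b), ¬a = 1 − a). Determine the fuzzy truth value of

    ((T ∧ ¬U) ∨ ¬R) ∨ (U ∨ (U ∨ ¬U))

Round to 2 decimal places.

0.90

¬U = 1 − 0.90 = 0.10
T ∧ ¬U = min(a, b) on (0.29, 0.10) = 0.10
¬R = 1 − 0.28 = 0.72
(T ∧ ¬U) ∨ ¬R = max(a, b) on (0.10, 0.72) = 0.72
¬U = 1 − 0.90 = 0.10
U ∨ ¬U = max(a, b) on (0.90, 0.10) = 0.90
U ∨ (U ∨ ¬U) = max(a, b) on (0.90, 0.90) = 0.90
((T ∧ ¬U) ∨ ¬R) ∨ (U ∨ (U ∨ ¬U)) = max(a, b) on (0.72, 0.90) = 0.90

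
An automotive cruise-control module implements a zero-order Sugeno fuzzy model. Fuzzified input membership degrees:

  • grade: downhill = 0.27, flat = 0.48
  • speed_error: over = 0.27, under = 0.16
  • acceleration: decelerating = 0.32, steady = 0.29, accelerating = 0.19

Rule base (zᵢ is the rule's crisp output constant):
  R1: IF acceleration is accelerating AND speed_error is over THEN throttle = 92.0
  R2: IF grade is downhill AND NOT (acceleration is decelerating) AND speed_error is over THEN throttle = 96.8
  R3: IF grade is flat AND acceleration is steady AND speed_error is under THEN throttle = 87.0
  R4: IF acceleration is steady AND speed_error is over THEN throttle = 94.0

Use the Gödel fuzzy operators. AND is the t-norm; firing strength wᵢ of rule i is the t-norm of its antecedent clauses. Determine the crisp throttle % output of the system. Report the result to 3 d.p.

R1 (z=92.0): accelerating=0.19, over=0.27; AND[min(a, b)] → w = 0.19
R2 (z=96.8): downhill=0.27, ¬decelerating=1−0.32=0.68, over=0.27; AND[min(a, b)] → w = 0.27
R3 (z=87.0): flat=0.48, steady=0.29, under=0.16; AND[min(a, b)] → w = 0.16
R4 (z=94.0): steady=0.29, over=0.27; AND[min(a, b)] → w = 0.27
Weighted average = (0.19·92.0 + 0.27·96.8 + 0.16·87.0 + 0.27·94.0) / (0.19 + 0.27 + 0.16 + 0.27)
  = 82.9160 / 0.8900 = 93.164

93.164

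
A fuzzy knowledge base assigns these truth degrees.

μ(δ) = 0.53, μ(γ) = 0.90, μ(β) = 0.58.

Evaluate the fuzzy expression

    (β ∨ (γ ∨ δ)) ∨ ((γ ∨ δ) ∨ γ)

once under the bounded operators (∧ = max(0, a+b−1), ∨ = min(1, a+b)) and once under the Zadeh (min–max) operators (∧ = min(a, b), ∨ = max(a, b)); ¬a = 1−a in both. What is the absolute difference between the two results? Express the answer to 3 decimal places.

Under bounded:
  γ ∨ δ = min(1, a+b) on (0.90, 0.53) = 1.00
  β ∨ (γ ∨ δ) = min(1, a+b) on (0.58, 1.00) = 1.00
  γ ∨ δ = min(1, a+b) on (0.90, 0.53) = 1.00
  (γ ∨ δ) ∨ γ = min(1, a+b) on (1.00, 0.90) = 1.00
  (β ∨ (γ ∨ δ)) ∨ ((γ ∨ δ) ∨ γ) = min(1, a+b) on (1.00, 1.00) = 1.00
  → value = 1.0000
Under Zadeh (min–max):
  γ ∨ δ = max(a, b) on (0.90, 0.53) = 0.90
  β ∨ (γ ∨ δ) = max(a, b) on (0.58, 0.90) = 0.90
  γ ∨ δ = max(a, b) on (0.90, 0.53) = 0.90
  (γ ∨ δ) ∨ γ = max(a, b) on (0.90, 0.90) = 0.90
  (β ∨ (γ ∨ δ)) ∨ ((γ ∨ δ) ∨ γ) = max(a, b) on (0.90, 0.90) = 0.90
  → value = 0.9000
|1.0000 − 0.9000| = 0.100

0.100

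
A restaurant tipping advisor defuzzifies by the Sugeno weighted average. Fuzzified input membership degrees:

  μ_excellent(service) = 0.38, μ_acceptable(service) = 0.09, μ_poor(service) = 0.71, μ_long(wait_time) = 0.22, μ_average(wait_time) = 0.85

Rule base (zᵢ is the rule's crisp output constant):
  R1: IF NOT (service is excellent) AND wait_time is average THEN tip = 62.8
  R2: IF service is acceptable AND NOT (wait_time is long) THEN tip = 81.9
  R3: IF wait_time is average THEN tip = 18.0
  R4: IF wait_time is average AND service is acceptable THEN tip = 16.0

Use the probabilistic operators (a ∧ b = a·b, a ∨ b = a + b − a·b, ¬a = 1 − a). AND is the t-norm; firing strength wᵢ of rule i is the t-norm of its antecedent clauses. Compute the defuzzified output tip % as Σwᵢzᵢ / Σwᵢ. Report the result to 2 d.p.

36.34

R1 (z=62.8): ¬excellent=1−0.38=0.62, average=0.85; AND[a·b] → w = 0.5270
R2 (z=81.9): acceptable=0.09, ¬long=1−0.22=0.78; AND[a·b] → w = 0.0702
R3 (z=18.0): average=0.85 → w = 0.8500
R4 (z=16.0): average=0.85, acceptable=0.09; AND[a·b] → w = 0.0765
Weighted average = (0.5270·62.8 + 0.0702·81.9 + 0.8500·18.0 + 0.0765·16.0) / (0.5270 + 0.0702 + 0.8500 + 0.0765)
  = 55.3690 / 1.5237 = 36.34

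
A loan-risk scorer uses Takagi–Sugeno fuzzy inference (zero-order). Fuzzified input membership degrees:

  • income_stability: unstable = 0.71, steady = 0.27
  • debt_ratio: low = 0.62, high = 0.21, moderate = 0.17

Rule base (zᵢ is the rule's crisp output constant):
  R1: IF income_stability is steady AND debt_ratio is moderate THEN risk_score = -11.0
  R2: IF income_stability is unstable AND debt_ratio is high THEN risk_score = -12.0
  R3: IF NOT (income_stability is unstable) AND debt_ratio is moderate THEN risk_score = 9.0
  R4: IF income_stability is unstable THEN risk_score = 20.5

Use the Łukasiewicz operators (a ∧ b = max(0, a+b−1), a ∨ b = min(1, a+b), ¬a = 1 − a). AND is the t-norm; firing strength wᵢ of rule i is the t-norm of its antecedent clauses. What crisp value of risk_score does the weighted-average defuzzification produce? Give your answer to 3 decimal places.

20.500

R1 (z=-11.0): steady=0.27, moderate=0.17; AND[max(0, a+b−1)] → w = 0.00
R2 (z=-12.0): unstable=0.71, high=0.21; AND[max(0, a+b−1)] → w = 0.00
R3 (z=9.0): ¬unstable=1−0.71=0.29, moderate=0.17; AND[max(0, a+b−1)] → w = 0.00
R4 (z=20.5): unstable=0.71 → w = 0.71
Weighted average = (0.00·-11.0 + 0.00·-12.0 + 0.00·9.0 + 0.71·20.5) / (0.00 + 0.00 + 0.00 + 0.71)
  = 14.5550 / 0.7100 = 20.500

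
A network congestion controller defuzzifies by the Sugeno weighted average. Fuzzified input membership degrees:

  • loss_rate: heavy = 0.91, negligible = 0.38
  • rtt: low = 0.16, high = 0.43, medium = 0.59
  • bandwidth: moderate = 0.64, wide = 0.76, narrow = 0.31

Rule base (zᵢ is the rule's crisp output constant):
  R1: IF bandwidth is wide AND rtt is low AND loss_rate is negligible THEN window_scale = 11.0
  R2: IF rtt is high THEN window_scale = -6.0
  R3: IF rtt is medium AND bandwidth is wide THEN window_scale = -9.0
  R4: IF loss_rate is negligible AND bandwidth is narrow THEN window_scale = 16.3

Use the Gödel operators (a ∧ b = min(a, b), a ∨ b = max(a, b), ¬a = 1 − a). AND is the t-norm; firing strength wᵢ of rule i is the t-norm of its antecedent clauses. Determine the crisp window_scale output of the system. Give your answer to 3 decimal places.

-0.723

R1 (z=11.0): wide=0.76, low=0.16, negligible=0.38; AND[min(a, b)] → w = 0.16
R2 (z=-6.0): high=0.43 → w = 0.43
R3 (z=-9.0): medium=0.59, wide=0.76; AND[min(a, b)] → w = 0.59
R4 (z=16.3): negligible=0.38, narrow=0.31; AND[min(a, b)] → w = 0.31
Weighted average = (0.16·11.0 + 0.43·-6.0 + 0.59·-9.0 + 0.31·16.3) / (0.16 + 0.43 + 0.59 + 0.31)
  = -1.0770 / 1.4900 = -0.723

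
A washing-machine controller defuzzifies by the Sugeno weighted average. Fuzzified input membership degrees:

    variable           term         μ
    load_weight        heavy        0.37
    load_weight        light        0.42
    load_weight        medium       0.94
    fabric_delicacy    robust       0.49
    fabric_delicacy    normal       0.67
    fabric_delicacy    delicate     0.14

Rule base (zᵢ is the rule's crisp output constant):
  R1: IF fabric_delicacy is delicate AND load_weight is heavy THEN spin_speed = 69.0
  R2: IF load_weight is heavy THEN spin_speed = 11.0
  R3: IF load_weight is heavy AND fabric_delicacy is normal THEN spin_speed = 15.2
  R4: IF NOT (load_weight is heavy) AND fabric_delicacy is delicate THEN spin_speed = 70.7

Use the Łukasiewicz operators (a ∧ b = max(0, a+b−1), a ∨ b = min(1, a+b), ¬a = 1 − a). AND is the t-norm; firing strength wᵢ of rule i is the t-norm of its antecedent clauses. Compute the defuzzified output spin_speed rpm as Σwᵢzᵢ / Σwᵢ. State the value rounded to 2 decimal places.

R1 (z=69.0): delicate=0.14, heavy=0.37; AND[max(0, a+b−1)] → w = 0.00
R2 (z=11.0): heavy=0.37 → w = 0.37
R3 (z=15.2): heavy=0.37, normal=0.67; AND[max(0, a+b−1)] → w = 0.04
R4 (z=70.7): ¬heavy=1−0.37=0.63, delicate=0.14; AND[max(0, a+b−1)] → w = 0.00
Weighted average = (0.00·69.0 + 0.37·11.0 + 0.04·15.2 + 0.00·70.7) / (0.00 + 0.37 + 0.04 + 0.00)
  = 4.6780 / 0.4100 = 11.41

11.41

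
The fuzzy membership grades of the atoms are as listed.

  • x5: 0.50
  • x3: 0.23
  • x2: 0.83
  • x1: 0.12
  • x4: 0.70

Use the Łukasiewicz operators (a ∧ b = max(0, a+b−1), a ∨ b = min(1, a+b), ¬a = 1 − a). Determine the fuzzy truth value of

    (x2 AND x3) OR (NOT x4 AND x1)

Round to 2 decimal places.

x2 AND x3 = max(0, a+b−1) on (0.83, 0.23) = 0.06
NOT x4 = 1 − 0.70 = 0.30
NOT x4 AND x1 = max(0, a+b−1) on (0.30, 0.12) = 0.00
(x2 AND x3) OR (NOT x4 AND x1) = min(1, a+b) on (0.06, 0.00) = 0.06

0.06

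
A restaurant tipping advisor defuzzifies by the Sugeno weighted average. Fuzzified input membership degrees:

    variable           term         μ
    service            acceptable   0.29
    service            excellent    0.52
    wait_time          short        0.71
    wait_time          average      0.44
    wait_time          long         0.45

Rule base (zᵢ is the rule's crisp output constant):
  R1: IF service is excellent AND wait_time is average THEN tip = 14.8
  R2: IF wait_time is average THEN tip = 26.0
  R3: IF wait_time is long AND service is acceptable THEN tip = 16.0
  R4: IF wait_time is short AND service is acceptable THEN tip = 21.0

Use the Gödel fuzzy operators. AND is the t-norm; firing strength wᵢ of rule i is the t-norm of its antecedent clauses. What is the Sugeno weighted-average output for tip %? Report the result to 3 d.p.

R1 (z=14.8): excellent=0.52, average=0.44; AND[min(a, b)] → w = 0.44
R2 (z=26.0): average=0.44 → w = 0.44
R3 (z=16.0): long=0.45, acceptable=0.29; AND[min(a, b)] → w = 0.29
R4 (z=21.0): short=0.71, acceptable=0.29; AND[min(a, b)] → w = 0.29
Weighted average = (0.44·14.8 + 0.44·26.0 + 0.29·16.0 + 0.29·21.0) / (0.44 + 0.44 + 0.29 + 0.29)
  = 28.6820 / 1.4600 = 19.645

19.645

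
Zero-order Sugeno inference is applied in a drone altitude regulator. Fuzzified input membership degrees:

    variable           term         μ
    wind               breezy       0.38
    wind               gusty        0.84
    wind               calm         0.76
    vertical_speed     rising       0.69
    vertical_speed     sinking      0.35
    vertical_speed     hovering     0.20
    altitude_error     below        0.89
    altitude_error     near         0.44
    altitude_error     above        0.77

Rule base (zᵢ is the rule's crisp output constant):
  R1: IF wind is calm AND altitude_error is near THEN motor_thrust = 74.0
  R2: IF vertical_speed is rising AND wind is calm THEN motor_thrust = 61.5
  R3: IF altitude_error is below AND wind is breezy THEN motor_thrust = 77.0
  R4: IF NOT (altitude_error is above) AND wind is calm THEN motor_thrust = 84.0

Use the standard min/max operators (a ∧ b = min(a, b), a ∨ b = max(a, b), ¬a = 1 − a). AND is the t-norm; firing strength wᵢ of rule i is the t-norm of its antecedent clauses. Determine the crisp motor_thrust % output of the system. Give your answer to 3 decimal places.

R1 (z=74.0): calm=0.76, near=0.44; AND[min(a, b)] → w = 0.44
R2 (z=61.5): rising=0.69, calm=0.76; AND[min(a, b)] → w = 0.69
R3 (z=77.0): below=0.89, breezy=0.38; AND[min(a, b)] → w = 0.38
R4 (z=84.0): ¬above=1−0.77=0.23, calm=0.76; AND[min(a, b)] → w = 0.23
Weighted average = (0.44·74.0 + 0.69·61.5 + 0.38·77.0 + 0.23·84.0) / (0.44 + 0.69 + 0.38 + 0.23)
  = 123.5750 / 1.7400 = 71.020

71.020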